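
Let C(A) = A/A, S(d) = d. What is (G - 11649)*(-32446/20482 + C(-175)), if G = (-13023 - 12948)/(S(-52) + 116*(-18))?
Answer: 6771321909/996170 ≈ 6797.4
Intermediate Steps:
C(A) = 1
G = 25971/2140 (G = (-13023 - 12948)/(-52 + 116*(-18)) = -25971/(-52 - 2088) = -25971/(-2140) = -25971*(-1/2140) = 25971/2140 ≈ 12.136)
(G - 11649)*(-32446/20482 + C(-175)) = (25971/2140 - 11649)*(-32446/20482 + 1) = -24902889*(-32446*1/20482 + 1)/2140 = -24902889*(-16223/10241 + 1)/2140 = -24902889/2140*(-5982/10241) = 6771321909/996170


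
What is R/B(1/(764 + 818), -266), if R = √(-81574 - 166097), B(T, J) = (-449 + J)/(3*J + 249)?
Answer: 1647*I*√27519/715 ≈ 382.12*I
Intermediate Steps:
B(T, J) = (-449 + J)/(249 + 3*J)
R = 3*I*√27519 (R = √(-247671) = 3*I*√27519 ≈ 497.67*I)
R/B(1/(764 + 818), -266) = (3*I*√27519)/(((-449 - 266)/(3*(83 - 266)))) = (3*I*√27519)/(((⅓)*(-715)/(-183))) = (3*I*√27519)/(((⅓)*(-1/183)*(-715))) = (3*I*√27519)/(715/549) = (3*I*√27519)*(549/715) = 1647*I*√27519/715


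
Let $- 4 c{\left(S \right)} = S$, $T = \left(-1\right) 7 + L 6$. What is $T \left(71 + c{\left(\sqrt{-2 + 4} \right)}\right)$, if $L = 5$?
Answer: $1633 - \frac{23 \sqrt{2}}{4} \approx 1624.9$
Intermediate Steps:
$T = 23$ ($T = \left(-1\right) 7 + 5 \cdot 6 = -7 + 30 = 23$)
$c{\left(S \right)} = - \frac{S}{4}$
$T \left(71 + c{\left(\sqrt{-2 + 4} \right)}\right) = 23 \left(71 - \frac{\sqrt{-2 + 4}}{4}\right) = 23 \left(71 - \frac{\sqrt{2}}{4}\right) = 1633 - \frac{23 \sqrt{2}}{4}$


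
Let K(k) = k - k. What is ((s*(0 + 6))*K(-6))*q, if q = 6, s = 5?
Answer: 0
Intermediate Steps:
K(k) = 0
((s*(0 + 6))*K(-6))*q = ((5*(0 + 6))*0)*6 = ((5*6)*0)*6 = (30*0)*6 = 0*6 = 0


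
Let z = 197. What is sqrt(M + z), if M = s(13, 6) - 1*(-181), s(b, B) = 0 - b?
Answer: sqrt(365) ≈ 19.105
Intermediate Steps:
s(b, B) = -b
M = 168 (M = -1*13 - 1*(-181) = -13 + 181 = 168)
sqrt(M + z) = sqrt(168 + 197) = sqrt(365)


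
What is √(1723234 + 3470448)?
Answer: √5193682 ≈ 2279.0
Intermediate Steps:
√(1723234 + 3470448) = √5193682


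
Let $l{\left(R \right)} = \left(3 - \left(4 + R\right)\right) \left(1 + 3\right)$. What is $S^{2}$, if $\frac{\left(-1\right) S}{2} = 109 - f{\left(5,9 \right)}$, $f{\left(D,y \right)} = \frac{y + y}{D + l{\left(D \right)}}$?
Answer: $\frac{17455684}{361} \approx 48354.0$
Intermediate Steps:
$l{\left(R \right)} = -4 - 4 R$ ($l{\left(R \right)} = \left(-1 - R\right) 4 = -4 - 4 R$)
$f{\left(D,y \right)} = \frac{2 y}{-4 - 3 D}$ ($f{\left(D,y \right)} = \frac{y + y}{D - \left(4 + 4 D\right)} = \frac{2 y}{-4 - 3 D}$)
$S = - \frac{4178}{19}$ ($S = - 2 \left(109 - \left(-2\right) 9 \frac{1}{4 + 3 \cdot 5}\right) = - 2 \left(109 - \left(-2\right) 9 \frac{1}{4 + 15}\right) = - 2 \left(109 - \left(-2\right) 9 \cdot \frac{1}{19}\right) = - 2 \left(109 - - \frac{18}{19}\right) = - 2 \left(109 + \frac{18}{19}\right) = \left(-2\right) \frac{2089}{19} = - \frac{4178}{19} \approx -219.89$)
$S^{2} = \left(- \frac{4178}{19}\right)^{2} = \frac{17455684}{361}$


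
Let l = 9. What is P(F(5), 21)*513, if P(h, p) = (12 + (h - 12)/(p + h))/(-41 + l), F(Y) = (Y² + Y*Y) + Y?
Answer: -25785/128 ≈ -201.45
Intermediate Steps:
F(Y) = Y + 2*Y² (F(Y) = (Y² + Y²) + Y = 2*Y² + Y = Y + 2*Y²)
P(h, p) = -3/8 - (-12 + h)/(32*(h + p)) (P(h, p) = (12 + (h - 12)/(p + h))/(-41 + 9) = (12 + (-12 + h)/(h + p))/(-32) = (12 + (-12 + h)/(h + p))*(-1/32) = -3/8 - (-12 + h)/(32*(h + p)))
P(F(5), 21)*513 = ((12 - 65*(1 + 2*5) - 12*21)/(32*(5*(1 + 2*5) + 21)))*513 = ((12 - 65*(1 + 10) - 252)/(32*(5*(1 + 10) + 21)))*513 = ((12 - 65*11 - 252)/(32*(5*11 + 21)))*513 = ((12 - 13*55 - 252)/(32*(55 + 21)))*513 = ((1/32)*(12 - 715 - 252)/76)*513 = ((1/32)*(1/76)*(-955))*513 = -955/2432*513 = -25785/128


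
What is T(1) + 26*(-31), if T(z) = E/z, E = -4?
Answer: -810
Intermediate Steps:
T(z) = -4/z
T(1) + 26*(-31) = -4/1 + 26*(-31) = -4*1 - 806 = -4 - 806 = -810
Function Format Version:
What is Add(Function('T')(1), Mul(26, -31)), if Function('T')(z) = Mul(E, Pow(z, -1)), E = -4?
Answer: -810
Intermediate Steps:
Function('T')(z) = Mul(-4, Pow(z, -1))
Add(Function('T')(1), Mul(26, -31)) = Add(Mul(-4, Pow(1, -1)), Mul(26, -31)) = Add(Mul(-4, 1), -806) = Add(-4, -806) = -810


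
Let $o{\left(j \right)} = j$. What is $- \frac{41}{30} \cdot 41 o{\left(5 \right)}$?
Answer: $- \frac{1681}{6} \approx -280.17$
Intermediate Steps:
$- \frac{41}{30} \cdot 41 o{\left(5 \right)} = - \frac{41}{30} \cdot 41 \cdot 5 = \left(-41\right) \frac{1}{30} \cdot 41 \cdot 5 = \left(- \frac{41}{30}\right) 41 \cdot 5 = \left(- \frac{1681}{30}\right) 5 = - \frac{1681}{6}$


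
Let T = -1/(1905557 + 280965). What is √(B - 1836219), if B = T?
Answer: I*√51945206263247222/168194 ≈ 1355.1*I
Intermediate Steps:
T = -1/2186522 ≈ -4.5735e-7
B = -1/2186522 ≈ -4.5735e-7
√(B - 1836219) = √(-1/2186522 - 1836219) = √(-4014933240319/2186522) = I*√51945206263247222/168194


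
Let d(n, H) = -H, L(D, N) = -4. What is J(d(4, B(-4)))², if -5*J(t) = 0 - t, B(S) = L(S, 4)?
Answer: 16/25 ≈ 0.64000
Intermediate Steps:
B(S) = -4
J(t) = t/5 (J(t) = -(0 - t)/5 = -(-1)*t/5 = t/5)
J(d(4, B(-4)))² = ((-1*(-4))/5)² = ((⅕)*4)² = (⅘)² = 16/25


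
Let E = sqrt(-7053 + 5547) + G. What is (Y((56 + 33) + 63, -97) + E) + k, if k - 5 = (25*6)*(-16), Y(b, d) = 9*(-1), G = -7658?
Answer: -10062 + I*sqrt(1506) ≈ -10062.0 + 38.807*I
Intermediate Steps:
Y(b, d) = -9
E = -7658 + I*sqrt(1506) (E = sqrt(-7053 + 5547) - 7658 = sqrt(-1506) - 7658 = I*sqrt(1506) - 7658 = -7658 + I*sqrt(1506) ≈ -7658.0 + 38.807*I)
k = -2395 (k = 5 + (25*6)*(-16) = 5 + 150*(-16) = 5 - 2400 = -2395)
(Y((56 + 33) + 63, -97) + E) + k = (-9 + (-7658 + I*sqrt(1506))) - 2395 = (-7667 + I*sqrt(1506)) - 2395 = -10062 + I*sqrt(1506)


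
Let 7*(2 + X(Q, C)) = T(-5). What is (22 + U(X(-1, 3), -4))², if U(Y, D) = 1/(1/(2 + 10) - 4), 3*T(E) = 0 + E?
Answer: 1044484/2209 ≈ 472.83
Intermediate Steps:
T(E) = E/3 (T(E) = (0 + E)/3 = E/3)
X(Q, C) = -47/21 (X(Q, C) = -2 + ((⅓)*(-5))/7 = -2 + (⅐)*(-5/3) = -2 - 5/21 = -47/21)
U(Y, D) = -12/47 (U(Y, D) = 1/(1/12 - 4) = 1/(-47/12) = -12/47)
(22 + U(X(-1, 3), -4))² = (22 - 12/47)² = (1022/47)² = 1044484/2209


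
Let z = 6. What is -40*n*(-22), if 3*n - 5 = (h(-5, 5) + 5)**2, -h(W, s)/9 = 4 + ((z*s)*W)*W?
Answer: 13488043360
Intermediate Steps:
h(W, s) = -36 - 54*s*W**2 (h(W, s) = -9*(4 + ((6*s)*W)*W) = -9*(4 + (6*W*s)*W) = -9*(4 + 6*s*W**2) = -36 - 54*s*W**2)
n = 15327322 (n = 5/3 + ((-36 - 54*5*(-5)**2) + 5)**2/3 = 5/3 + ((-36 - 54*5*25) + 5)**2/3 = 5/3 + ((-36 - 6750) + 5)**2/3 = 5/3 + (-6786 + 5)**2/3 = 5/3 + (1/3)*(-6781)**2 = 5/3 + (1/3)*45981961 = 5/3 + 45981961/3 = 15327322)
-40*n*(-22) = -40*15327322*(-22) = -613092880*(-22) = 13488043360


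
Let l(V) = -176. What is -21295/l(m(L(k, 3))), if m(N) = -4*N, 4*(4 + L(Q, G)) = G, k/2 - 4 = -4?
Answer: 21295/176 ≈ 120.99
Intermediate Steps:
k = 0 (k = 8 + 2*(-4) = 8 - 8 = 0)
L(Q, G) = -4 + G/4
-21295/l(m(L(k, 3))) = -21295/(-176) = -21295*(-1/176) = 21295/176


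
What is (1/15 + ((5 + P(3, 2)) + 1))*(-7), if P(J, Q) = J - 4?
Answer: -532/15 ≈ -35.467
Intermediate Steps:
P(J, Q) = -4 + J
(1/15 + ((5 + P(3, 2)) + 1))*(-7) = (1/15 + ((5 + (-4 + 3)) + 1))*(-7) = (1/15 + ((5 - 1) + 1))*(-7) = (1/15 + (4 + 1))*(-7) = (1/15 + 5)*(-7) = (76/15)*(-7) = -532/15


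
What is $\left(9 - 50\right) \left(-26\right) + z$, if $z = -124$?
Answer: $942$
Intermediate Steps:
$\left(9 - 50\right) \left(-26\right) + z = \left(9 - 50\right) \left(-26\right) - 124 = \left(-41\right) \left(-26\right) - 124 = 1066 - 124 = 942$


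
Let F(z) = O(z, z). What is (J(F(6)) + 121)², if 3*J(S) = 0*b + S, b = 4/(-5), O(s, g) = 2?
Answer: 133225/9 ≈ 14803.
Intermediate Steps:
b = -⅘ (b = 4*(-⅕) = -⅘ ≈ -0.80000)
F(z) = 2
J(S) = S/3 (J(S) = (0*(-⅘) + S)/3 = (0 + S)/3 = S/3)
(J(F(6)) + 121)² = ((⅓)*2 + 121)² = (⅔ + 121)² = (365/3)² = 133225/9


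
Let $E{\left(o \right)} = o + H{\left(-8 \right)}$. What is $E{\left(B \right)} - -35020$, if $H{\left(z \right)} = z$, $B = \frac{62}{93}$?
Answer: $\frac{105038}{3} \approx 35013.0$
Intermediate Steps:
$B = \frac{2}{3}$ ($B = 62 \cdot \frac{1}{93} = \frac{2}{3} \approx 0.66667$)
$E{\left(o \right)} = -8 + o$ ($E{\left(o \right)} = o - 8 = -8 + o$)
$E{\left(B \right)} - -35020 = \left(-8 + \frac{2}{3}\right) - -35020 = - \frac{22}{3} + 35020 = \frac{105038}{3}$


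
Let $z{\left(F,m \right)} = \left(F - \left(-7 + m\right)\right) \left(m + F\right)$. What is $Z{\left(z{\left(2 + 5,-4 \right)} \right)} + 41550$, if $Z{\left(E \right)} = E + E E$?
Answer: $44520$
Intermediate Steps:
$z{\left(F,m \right)} = \left(F + m\right) \left(7 + F - m\right)$ ($z{\left(F,m \right)} = \left(7 + F - m\right) \left(F + m\right) = \left(F + m\right) \left(7 + F - m\right)$)
$Z{\left(E \right)} = E + E^{2}$
$Z{\left(z{\left(2 + 5,-4 \right)} \right)} + 41550 = \left(\left(2 + 5\right)^{2} - \left(-4\right)^{2} + 7 \left(2 + 5\right) + 7 \left(-4\right)\right) \left(1 + \left(\left(2 + 5\right)^{2} - \left(-4\right)^{2} + 7 \left(2 + 5\right) + 7 \left(-4\right)\right)\right) + 41550 = \left(7^{2} - 16 + 7 \cdot 7 - 28\right) \left(1 + \left(7^{2} - 16 + 7 \cdot 7 - 28\right)\right) + 41550 = \left(49 - 16 + 49 - 28\right) \left(1 + \left(49 - 16 + 49 - 28\right)\right) + 41550 = 54 \left(1 + 54\right) + 41550 = 54 \cdot 55 + 41550 = 2970 + 41550 = 44520$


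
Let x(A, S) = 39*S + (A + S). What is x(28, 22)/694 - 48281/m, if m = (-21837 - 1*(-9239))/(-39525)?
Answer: -662176644683/4371506 ≈ -1.5148e+5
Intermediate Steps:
x(A, S) = A + 40*S
m = 12598/39525 (m = (-21837 + 9239)*(-1/39525) = -12598*(-1/39525) = 12598/39525 ≈ 0.31874)
x(28, 22)/694 - 48281/m = (28 + 40*22)/694 - 48281/12598/39525 = (28 + 880)*(1/694) - 48281*39525/12598 = 908*(1/694) - 1908306525/12598 = 454/347 - 1908306525/12598 = -662176644683/4371506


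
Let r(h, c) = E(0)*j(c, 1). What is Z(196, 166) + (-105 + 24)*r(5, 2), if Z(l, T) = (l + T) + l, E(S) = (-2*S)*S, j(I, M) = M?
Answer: 558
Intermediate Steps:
E(S) = -2*S**2
r(h, c) = 0 (r(h, c) = -2*0**2*1 = -2*0*1 = 0*1 = 0)
Z(l, T) = T + 2*l (Z(l, T) = (T + l) + l = T + 2*l)
Z(196, 166) + (-105 + 24)*r(5, 2) = (166 + 2*196) + (-105 + 24)*0 = (166 + 392) - 81*0 = 558 + 0 = 558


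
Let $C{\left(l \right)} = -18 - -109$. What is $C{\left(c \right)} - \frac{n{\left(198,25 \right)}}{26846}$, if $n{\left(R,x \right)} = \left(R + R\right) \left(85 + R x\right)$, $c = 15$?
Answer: $\frac{224563}{13423} \approx 16.73$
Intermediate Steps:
$n{\left(R,x \right)} = 2 R \left(85 + R x\right)$
$C{\left(l \right)} = 91$ ($C{\left(l \right)} = -18 + 109 = 91$)
$C{\left(c \right)} - \frac{n{\left(198,25 \right)}}{26846} = 91 - \frac{2 \cdot 198 \left(85 + 198 \cdot 25\right)}{26846} = 91 - 2 \cdot 198 \left(85 + 4950\right) \frac{1}{26846} = 91 - 2 \cdot 198 \cdot 5035 \cdot \frac{1}{26846} = 91 - 1993860 \cdot \frac{1}{26846} = 91 - \frac{996930}{13423} = \frac{224563}{13423}$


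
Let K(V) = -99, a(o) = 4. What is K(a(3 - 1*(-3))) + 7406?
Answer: 7307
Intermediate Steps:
K(a(3 - 1*(-3))) + 7406 = -99 + 7406 = 7307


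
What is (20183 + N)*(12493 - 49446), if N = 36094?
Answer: -2079603981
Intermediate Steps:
(20183 + N)*(12493 - 49446) = (20183 + 36094)*(12493 - 49446) = 56277*(-36953) = -2079603981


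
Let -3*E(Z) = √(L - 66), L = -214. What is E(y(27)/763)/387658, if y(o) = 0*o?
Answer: -I*√70/581487 ≈ -1.4388e-5*I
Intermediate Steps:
y(o) = 0
E(Z) = -2*I*√70/3 (E(Z) = -√(-214 - 66)/3 = -2*I*√70/3)
E(y(27)/763)/387658 = -2*I*√70/3/387658 = -2*I*√70/3*(1/387658) = -I*√70/581487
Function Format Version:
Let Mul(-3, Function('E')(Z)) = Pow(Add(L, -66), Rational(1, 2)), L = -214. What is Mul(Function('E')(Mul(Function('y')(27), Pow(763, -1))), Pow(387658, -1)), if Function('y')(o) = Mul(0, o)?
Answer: Mul(Rational(-1, 581487), I, Pow(70, Rational(1, 2))) ≈ Mul(-1.4388e-5, I)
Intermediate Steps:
Function('y')(o) = 0
Function('E')(Z) = Mul(Rational(-2, 3), I, Pow(70, Rational(1, 2))) (Function('E')(Z) = Mul(Rational(-1, 3), Pow(Add(-214, -66), Rational(1, 2))) = Mul(Rational(-1, 3), Pow(-280, Rational(1, 2))) = Mul(Rational(-1, 3), Mul(2, I, Pow(70, Rational(1, 2)))) = Mul(Rational(-2, 3), I, Pow(70, Rational(1, 2))))
Mul(Function('E')(Mul(Function('y')(27), Pow(763, -1))), Pow(387658, -1)) = Mul(Mul(Rational(-2, 3), I, Pow(70, Rational(1, 2))), Pow(387658, -1)) = Mul(Mul(Rational(-2, 3), I, Pow(70, Rational(1, 2))), Rational(1, 387658)) = Mul(Rational(-1, 581487), I, Pow(70, Rational(1, 2)))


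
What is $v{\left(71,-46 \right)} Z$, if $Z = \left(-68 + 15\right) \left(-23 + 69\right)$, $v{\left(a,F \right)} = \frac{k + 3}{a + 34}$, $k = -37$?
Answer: $\frac{82892}{105} \approx 789.45$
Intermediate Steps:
$v{\left(a,F \right)} = - \frac{34}{34 + a}$ ($v{\left(a,F \right)} = \frac{-37 + 3}{a + 34} = - \frac{34}{34 + a}$)
$Z = -2438$ ($Z = \left(-53\right) 46 = -2438$)
$v{\left(71,-46 \right)} Z = - \frac{34}{34 + 71} \left(-2438\right) = - \frac{34}{105} \left(-2438\right) = \left(-34\right) \frac{1}{105} \left(-2438\right) = \left(- \frac{34}{105}\right) \left(-2438\right) = \frac{82892}{105}$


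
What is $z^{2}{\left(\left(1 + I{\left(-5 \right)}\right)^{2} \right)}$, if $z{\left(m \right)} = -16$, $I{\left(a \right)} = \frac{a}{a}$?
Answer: $256$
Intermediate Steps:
$I{\left(a \right)} = 1$
$z^{2}{\left(\left(1 + I{\left(-5 \right)}\right)^{2} \right)} = \left(-16\right)^{2} = 256$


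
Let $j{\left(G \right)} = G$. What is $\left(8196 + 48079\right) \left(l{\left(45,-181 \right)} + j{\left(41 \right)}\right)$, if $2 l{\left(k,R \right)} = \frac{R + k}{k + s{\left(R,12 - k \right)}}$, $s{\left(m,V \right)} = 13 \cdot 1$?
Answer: $\frac{64997625}{29} \approx 2.2413 \cdot 10^{6}$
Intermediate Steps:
$s{\left(m,V \right)} = 13$
$l{\left(k,R \right)} = \frac{R + k}{2 \left(13 + k\right)}$ ($l{\left(k,R \right)} = \frac{\left(R + k\right) \frac{1}{k + 13}}{2} = \frac{\left(R + k\right) \frac{1}{13 + k}}{2} = \frac{\frac{1}{13 + k} \left(R + k\right)}{2} = \frac{R + k}{2 \left(13 + k\right)}$)
$\left(8196 + 48079\right) \left(l{\left(45,-181 \right)} + j{\left(41 \right)}\right) = \left(8196 + 48079\right) \left(\frac{-181 + 45}{2 \left(13 + 45\right)} + 41\right) = 56275 \left(\frac{1}{2} \cdot \frac{1}{58} \left(-136\right) + 41\right) = 56275 \left(- \frac{34}{29} + 41\right) = 56275 \cdot \frac{1155}{29} = \frac{64997625}{29}$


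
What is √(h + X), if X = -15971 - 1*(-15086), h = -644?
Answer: I*√1529 ≈ 39.102*I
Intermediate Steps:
X = -885 (X = -15971 + 15086 = -885)
√(h + X) = √(-644 - 885) = √(-1529) = I*√1529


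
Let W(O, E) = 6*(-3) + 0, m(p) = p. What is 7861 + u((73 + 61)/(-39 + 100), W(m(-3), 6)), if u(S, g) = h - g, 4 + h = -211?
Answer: 7664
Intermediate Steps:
h = -215 (h = -4 - 211 = -215)
W(O, E) = -18 (W(O, E) = -18 + 0 = -18)
u(S, g) = -215 - g
7861 + u((73 + 61)/(-39 + 100), W(m(-3), 6)) = 7861 + (-215 - 1*(-18)) = 7861 + (-215 + 18) = 7861 - 197 = 7664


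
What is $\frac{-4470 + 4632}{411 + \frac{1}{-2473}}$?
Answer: $\frac{200313}{508201} \approx 0.39416$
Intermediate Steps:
$\frac{-4470 + 4632}{411 + \frac{1}{-2473}} = \frac{162}{411 - \frac{1}{2473}} = \frac{162}{\frac{1016402}{2473}} = 162 \cdot \frac{2473}{1016402} = \frac{200313}{508201}$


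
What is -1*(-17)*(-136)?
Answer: -2312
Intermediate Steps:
-1*(-17)*(-136) = 17*(-136) = -2312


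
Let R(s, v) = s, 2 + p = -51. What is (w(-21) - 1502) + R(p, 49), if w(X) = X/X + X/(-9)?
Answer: -4655/3 ≈ -1551.7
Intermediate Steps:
p = -53 (p = -2 - 51 = -53)
w(X) = 1 - X/9 (w(X) = 1 + X*(-⅑) = 1 - X/9)
(w(-21) - 1502) + R(p, 49) = ((1 - ⅑*(-21)) - 1502) - 53 = ((1 + 7/3) - 1502) - 53 = (10/3 - 1502) - 53 = -4496/3 - 53 = -4655/3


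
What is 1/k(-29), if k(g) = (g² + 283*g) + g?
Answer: -1/7395 ≈ -0.00013523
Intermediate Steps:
k(g) = g² + 284*g
1/k(-29) = 1/(-29*(284 - 29)) = 1/(-29*255) = 1/(-7395) = -1/7395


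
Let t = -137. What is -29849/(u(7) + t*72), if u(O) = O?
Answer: 29849/9857 ≈ 3.0282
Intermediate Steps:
-29849/(u(7) + t*72) = -29849/(7 - 137*72) = -29849/(7 - 9864) = -29849/(-9857) = -29849*(-1/9857) = 29849/9857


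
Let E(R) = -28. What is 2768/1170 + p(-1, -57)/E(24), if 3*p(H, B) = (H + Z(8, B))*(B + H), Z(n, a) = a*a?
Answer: 1313344/585 ≈ 2245.0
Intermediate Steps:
Z(n, a) = a²
p(H, B) = (B + H)*(H + B²)/3 (p(H, B) = ((H + B²)*(B + H))/3 = ((B + H)*(H + B²))/3 = (B + H)*(H + B²)/3)
2768/1170 + p(-1, -57)/E(24) = 2768/1170 + ((⅓)*(-57)³ + (⅓)*(-1)² + (⅓)*(-57)*(-1) + (⅓)*(-1)*(-57)²)/(-28) = 2768*(1/1170) + ((⅓)*(-185193) + (⅓)*1 + 19 + (⅓)*(-1)*3249)*(-1/28) = 1384/585 + (-61731 + ⅓ + 19 - 1083)*(-1/28) = 1384/585 - 188384/3*(-1/28) = 1384/585 + 6728/3 = 1313344/585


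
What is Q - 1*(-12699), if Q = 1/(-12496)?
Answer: 158686703/12496 ≈ 12699.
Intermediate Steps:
Q = -1/12496 ≈ -8.0026e-5
Q - 1*(-12699) = -1/12496 - 1*(-12699) = -1/12496 + 12699 = 158686703/12496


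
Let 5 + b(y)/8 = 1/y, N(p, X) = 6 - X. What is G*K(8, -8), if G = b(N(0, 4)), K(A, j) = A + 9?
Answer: -612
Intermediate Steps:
K(A, j) = 9 + A
b(y) = -40 + 8/y
G = -36 (G = -40 + 8/(6 - 1*4) = -40 + 8/(6 - 4) = -40 + 8/2 = -40 + 8*(½) = -40 + 4 = -36)
G*K(8, -8) = -36*(9 + 8) = -36*17 = -612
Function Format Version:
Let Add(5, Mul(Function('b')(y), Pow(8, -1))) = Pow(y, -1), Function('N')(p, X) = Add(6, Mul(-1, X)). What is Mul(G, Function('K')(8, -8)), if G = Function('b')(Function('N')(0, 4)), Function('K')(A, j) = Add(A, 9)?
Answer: -612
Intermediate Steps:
Function('K')(A, j) = Add(9, A)
Function('b')(y) = Add(-40, Mul(8, Pow(y, -1)))
G = -36 (G = Add(-40, Mul(8, Pow(Add(6, Mul(-1, 4)), -1))) = Add(-40, Mul(8, Pow(Add(6, -4), -1))) = Add(-40, Mul(8, Pow(2, -1))) = Add(-40, Mul(8, Rational(1, 2))) = Add(-40, 4) = -36)
Mul(G, Function('K')(8, -8)) = Mul(-36, Add(9, 8)) = Mul(-36, 17) = -612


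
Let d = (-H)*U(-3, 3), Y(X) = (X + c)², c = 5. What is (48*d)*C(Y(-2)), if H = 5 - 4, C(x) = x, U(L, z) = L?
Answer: 1296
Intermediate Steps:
Y(X) = (5 + X)² (Y(X) = (X + 5)² = (5 + X)²)
H = 1
d = 3 (d = -1*1*(-3) = -1*(-3) = 3)
(48*d)*C(Y(-2)) = (48*3)*(5 - 2)² = 144*3² = 144*9 = 1296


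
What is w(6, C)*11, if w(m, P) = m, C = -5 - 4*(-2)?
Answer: 66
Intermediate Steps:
C = 3 (C = -5 + 8 = 3)
w(6, C)*11 = 6*11 = 66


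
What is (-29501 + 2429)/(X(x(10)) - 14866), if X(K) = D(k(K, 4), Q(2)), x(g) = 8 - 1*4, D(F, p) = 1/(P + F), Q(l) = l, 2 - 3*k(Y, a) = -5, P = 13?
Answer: 1245312/683833 ≈ 1.8211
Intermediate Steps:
k(Y, a) = 7/3 (k(Y, a) = 2/3 - 1/3*(-5) = 2/3 + 5/3 = 7/3)
D(F, p) = 1/(13 + F)
x(g) = 4 (x(g) = 8 - 4 = 4)
X(K) = 3/46 (X(K) = 1/(13 + 7/3) = 1/(46/3) = 3/46)
(-29501 + 2429)/(X(x(10)) - 14866) = (-29501 + 2429)/(3/46 - 14866) = -27072/(-683833/46) = -27072*(-46/683833) = 1245312/683833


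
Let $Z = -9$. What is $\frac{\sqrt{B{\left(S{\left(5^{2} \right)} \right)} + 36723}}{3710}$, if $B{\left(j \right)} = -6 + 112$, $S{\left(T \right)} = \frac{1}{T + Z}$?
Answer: $\frac{\sqrt{36829}}{3710} \approx 0.051727$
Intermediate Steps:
$S{\left(T \right)} = \frac{1}{-9 + T}$ ($S{\left(T \right)} = \frac{1}{T - 9} = \frac{1}{-9 + T}$)
$B{\left(j \right)} = 106$
$\frac{\sqrt{B{\left(S{\left(5^{2} \right)} \right)} + 36723}}{3710} = \frac{\sqrt{106 + 36723}}{3710} = \sqrt{36829} \cdot \frac{1}{3710} = \frac{\sqrt{36829}}{3710}$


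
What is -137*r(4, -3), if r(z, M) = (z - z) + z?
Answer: -548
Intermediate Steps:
r(z, M) = z (r(z, M) = 0 + z = z)
-137*r(4, -3) = -137*4 = -548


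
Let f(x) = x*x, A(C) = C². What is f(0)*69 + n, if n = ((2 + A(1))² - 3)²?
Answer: 36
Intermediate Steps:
f(x) = x²
n = 36 (n = ((2 + 1²)² - 3)² = ((2 + 1)² - 3)² = (3² - 3)² = (9 - 3)² = 6² = 36)
f(0)*69 + n = 0²*69 + 36 = 0*69 + 36 = 0 + 36 = 36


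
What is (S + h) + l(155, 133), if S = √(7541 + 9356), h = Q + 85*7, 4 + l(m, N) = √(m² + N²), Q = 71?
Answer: 662 + √16897 + √41714 ≈ 996.23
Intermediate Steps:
l(m, N) = -4 + √(N² + m²) (l(m, N) = -4 + √(m² + N²) = -4 + √(N² + m²))
h = 666 (h = 71 + 85*7 = 71 + 595 = 666)
S = √16897 ≈ 129.99
(S + h) + l(155, 133) = (√16897 + 666) + (-4 + √(133² + 155²)) = (666 + √16897) + (-4 + √(17689 + 24025)) = (666 + √16897) + (-4 + √41714) = 662 + √16897 + √41714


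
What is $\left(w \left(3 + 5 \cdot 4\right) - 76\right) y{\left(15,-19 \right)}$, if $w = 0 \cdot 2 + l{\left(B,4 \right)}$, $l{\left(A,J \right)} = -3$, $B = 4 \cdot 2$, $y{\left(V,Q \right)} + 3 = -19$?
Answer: $3190$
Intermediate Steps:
$y{\left(V,Q \right)} = -22$ ($y{\left(V,Q \right)} = -3 - 19 = -22$)
$B = 8$
$w = -3$ ($w = 0 \cdot 2 - 3 = 0 - 3 = -3$)
$\left(w \left(3 + 5 \cdot 4\right) - 76\right) y{\left(15,-19 \right)} = \left(- 3 \left(3 + 5 \cdot 4\right) - 76\right) \left(-22\right) = \left(- 3 \left(3 + 20\right) - 76\right) \left(-22\right) = \left(\left(-3\right) 23 - 76\right) \left(-22\right) = \left(-69 - 76\right) \left(-22\right) = \left(-145\right) \left(-22\right) = 3190$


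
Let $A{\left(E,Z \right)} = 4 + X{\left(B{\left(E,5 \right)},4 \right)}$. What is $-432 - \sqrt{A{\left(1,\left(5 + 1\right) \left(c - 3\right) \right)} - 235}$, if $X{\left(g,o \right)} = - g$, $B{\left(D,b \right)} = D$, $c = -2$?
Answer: $-432 - 2 i \sqrt{58} \approx -432.0 - 15.232 i$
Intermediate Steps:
$A{\left(E,Z \right)} = 4 - E$
$-432 - \sqrt{A{\left(1,\left(5 + 1\right) \left(c - 3\right) \right)} - 235} = -432 - \sqrt{\left(4 - 1\right) - 235} = -432 - \sqrt{3 - 235} = -432 - \sqrt{-232} = -432 - 2 i \sqrt{58}$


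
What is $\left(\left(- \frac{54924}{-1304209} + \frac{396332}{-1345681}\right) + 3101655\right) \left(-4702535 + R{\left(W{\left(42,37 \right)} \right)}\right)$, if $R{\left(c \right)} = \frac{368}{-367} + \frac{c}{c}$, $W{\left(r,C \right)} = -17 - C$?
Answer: $- \frac{9394655696264859326028817446}{644103082577743} \approx -1.4586 \cdot 10^{13}$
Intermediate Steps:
$R{\left(c \right)} = - \frac{1}{367}$ ($R{\left(c \right)} = 368 \left(- \frac{1}{367}\right) + 1 = - \frac{368}{367} + 1 = - \frac{1}{367}$)
$\left(\left(- \frac{54924}{-1304209} + \frac{396332}{-1345681}\right) + 3101655\right) \left(-4702535 + R{\left(W{\left(42,37 \right)} \right)}\right) = \left(\left(- \frac{54924}{-1304209} + \frac{396332}{-1345681}\right) + 3101655\right) \left(-4702535 - \frac{1}{367}\right) = \left(\left(\left(-54924\right) \left(- \frac{1}{1304209}\right) + 396332 \left(- \frac{1}{1345681}\right)\right) + 3101655\right) \left(- \frac{1725830346}{367}\right) = \left(\left(\frac{54924}{1304209} - \frac{396332}{1345681}\right) + 3101655\right) \left(- \frac{1725830346}{367}\right) = \left(- \frac{442989578144}{1755049271329} + 3101655\right) \left(- \frac{1725830346}{367}\right) = \frac{5443556904674371351}{1755049271329} \left(- \frac{1725830346}{367}\right) = - \frac{9394655696264859326028817446}{644103082577743}$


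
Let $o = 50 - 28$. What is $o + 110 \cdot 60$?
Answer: $6622$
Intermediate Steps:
$o = 22$ ($o = 50 - 28 = 22$)
$o + 110 \cdot 60 = 22 + 110 \cdot 60 = 22 + 6600 = 6622$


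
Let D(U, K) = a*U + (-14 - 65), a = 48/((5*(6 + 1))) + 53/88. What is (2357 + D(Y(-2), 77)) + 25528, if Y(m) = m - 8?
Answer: 8558169/308 ≈ 27786.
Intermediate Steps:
a = 6079/3080 (a = 48/((5*7)) + 53*(1/88) = 48/35 + 53/88 = 6079/3080 ≈ 1.9737)
Y(m) = -8 + m
D(U, K) = -79 + 6079*U/3080 (D(U, K) = 6079*U/3080 + (-14 - 65) = 6079*U/3080 - 79 = -79 + 6079*U/3080)
(2357 + D(Y(-2), 77)) + 25528 = (2357 + (-79 + 6079*(-8 - 2)/3080)) + 25528 = (2357 + (-79 + (6079/3080)*(-10))) + 25528 = (2357 + (-79 - 6079/308)) + 25528 = (2357 - 30411/308) + 25528 = 695545/308 + 25528 = 8558169/308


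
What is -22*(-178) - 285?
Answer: 3631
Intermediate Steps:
-22*(-178) - 285 = 3916 - 285 = 3631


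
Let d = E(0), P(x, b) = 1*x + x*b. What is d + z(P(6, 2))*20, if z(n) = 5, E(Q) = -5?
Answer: 95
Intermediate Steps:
P(x, b) = x + b*x
d = -5
d + z(P(6, 2))*20 = -5 + 5*20 = -5 + 100 = 95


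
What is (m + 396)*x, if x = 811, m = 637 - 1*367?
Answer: 540126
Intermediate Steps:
m = 270 (m = 637 - 367 = 270)
(m + 396)*x = (270 + 396)*811 = 666*811 = 540126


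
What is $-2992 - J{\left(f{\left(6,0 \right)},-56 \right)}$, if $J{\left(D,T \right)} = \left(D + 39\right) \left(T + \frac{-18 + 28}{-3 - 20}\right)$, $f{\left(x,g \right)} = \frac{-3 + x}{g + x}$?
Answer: $- \frac{17545}{23} \approx -762.83$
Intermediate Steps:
$f{\left(x,g \right)} = \frac{-3 + x}{g + x}$
$J{\left(D,T \right)} = \left(39 + D\right) \left(- \frac{10}{23} + T\right)$ ($J{\left(D,T \right)} = \left(39 + D\right) \left(T + \frac{10}{-23}\right) = \left(39 + D\right) \left(T + 10 \left(- \frac{1}{23}\right)\right) = \left(39 + D\right) \left(T - \frac{10}{23}\right) = \left(39 + D\right) \left(- \frac{10}{23} + T\right)$)
$-2992 - J{\left(f{\left(6,0 \right)},-56 \right)} = -2992 - \left(- \frac{390}{23} + 39 \left(-56\right) - \frac{10 \frac{-3 + 6}{0 + 6}}{23} + \frac{-3 + 6}{0 + 6} \left(-56\right)\right) = -2992 - \left(- \frac{390}{23} - 2184 - \frac{10 \cdot \frac{1}{6} \cdot 3}{23} + \frac{1}{6} \cdot 3 \left(-56\right)\right) = -2992 - \left(- \frac{390}{23} - 2184 - \frac{5}{23} + \frac{1}{2} \left(-56\right)\right) = -2992 - \left(- \frac{390}{23} - 2184 - \frac{5}{23} - 28\right) = -2992 - - \frac{51271}{23} = -2992 + \frac{51271}{23} = - \frac{17545}{23}$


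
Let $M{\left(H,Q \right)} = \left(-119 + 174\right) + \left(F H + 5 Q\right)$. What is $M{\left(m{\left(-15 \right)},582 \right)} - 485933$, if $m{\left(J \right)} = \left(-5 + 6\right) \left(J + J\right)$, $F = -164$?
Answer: $-478048$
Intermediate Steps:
$m{\left(J \right)} = 2 J$ ($m{\left(J \right)} = 1 \cdot 2 J = 2 J$)
$M{\left(H,Q \right)} = 55 - 164 H + 5 Q$ ($M{\left(H,Q \right)} = \left(-119 + 174\right) - \left(- 5 Q + 164 H\right) = 55 - \left(- 5 Q + 164 H\right) = 55 - 164 H + 5 Q$)
$M{\left(m{\left(-15 \right)},582 \right)} - 485933 = \left(55 - 164 \cdot 2 \left(-15\right) + 5 \cdot 582\right) - 485933 = \left(55 - -4920 + 2910\right) - 485933 = \left(55 + 4920 + 2910\right) - 485933 = 7885 - 485933 = -478048$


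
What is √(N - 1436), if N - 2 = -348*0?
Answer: I*√1434 ≈ 37.868*I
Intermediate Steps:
N = 2 (N = 2 - 348*0 = 2 + 0 = 2)
√(N - 1436) = √(2 - 1436) = √(-1434) = I*√1434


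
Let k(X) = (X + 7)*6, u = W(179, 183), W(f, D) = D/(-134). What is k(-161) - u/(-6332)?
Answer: -784003095/848488 ≈ -924.00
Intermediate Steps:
W(f, D) = -D/134 (W(f, D) = D*(-1/134) = -D/134)
u = -183/134 (u = -1/134*183 = -183/134 ≈ -1.3657)
k(X) = 42 + 6*X (k(X) = (7 + X)*6 = 42 + 6*X)
k(-161) - u/(-6332) = (42 + 6*(-161)) - (-183)/(134*(-6332)) = (42 - 966) - (-183)*(-1)/(134*6332) = -924 - 1*183/848488 = -924 - 183/848488 = -784003095/848488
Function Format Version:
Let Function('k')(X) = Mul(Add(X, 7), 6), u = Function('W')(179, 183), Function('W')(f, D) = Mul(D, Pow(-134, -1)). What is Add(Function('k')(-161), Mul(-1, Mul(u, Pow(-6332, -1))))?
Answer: Rational(-784003095, 848488) ≈ -924.00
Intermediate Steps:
Function('W')(f, D) = Mul(Rational(-1, 134), D) (Function('W')(f, D) = Mul(D, Rational(-1, 134)) = Mul(Rational(-1, 134), D))
u = Rational(-183, 134) (u = Mul(Rational(-1, 134), 183) = Rational(-183, 134) ≈ -1.3657)
Function('k')(X) = Add(42, Mul(6, X)) (Function('k')(X) = Mul(Add(7, X), 6) = Add(42, Mul(6, X)))
Add(Function('k')(-161), Mul(-1, Mul(u, Pow(-6332, -1)))) = Add(Add(42, Mul(6, -161)), Mul(-1, Mul(Rational(-183, 134), Pow(-6332, -1)))) = Add(Add(42, -966), Mul(-1, Mul(Rational(-183, 134), Rational(-1, 6332)))) = Add(-924, Mul(-1, Rational(183, 848488))) = Add(-924, Rational(-183, 848488)) = Rational(-784003095, 848488)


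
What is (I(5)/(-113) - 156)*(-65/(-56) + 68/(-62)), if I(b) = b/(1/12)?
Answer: -245421/24521 ≈ -10.009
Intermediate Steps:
I(b) = 12*b (I(b) = b/(1/12) = b*12 = 12*b)
(I(5)/(-113) - 156)*(-65/(-56) + 68/(-62)) = ((12*5)/(-113) - 156)*(-65/(-56) + 68/(-62)) = (60*(-1/113) - 156)*(-65*(-1/56) + 68*(-1/62)) = (-60/113 - 156)*(65/56 - 34/31) = -17688/113*111/1736 = -245421/24521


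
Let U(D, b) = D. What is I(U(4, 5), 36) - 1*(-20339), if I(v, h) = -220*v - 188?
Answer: 19271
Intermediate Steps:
I(v, h) = -188 - 220*v
I(U(4, 5), 36) - 1*(-20339) = (-188 - 220*4) - 1*(-20339) = (-188 - 880) + 20339 = -1068 + 20339 = 19271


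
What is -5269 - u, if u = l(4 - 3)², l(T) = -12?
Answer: -5413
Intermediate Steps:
u = 144 (u = (-12)² = 144)
-5269 - u = -5269 - 1*144 = -5269 - 144 = -5413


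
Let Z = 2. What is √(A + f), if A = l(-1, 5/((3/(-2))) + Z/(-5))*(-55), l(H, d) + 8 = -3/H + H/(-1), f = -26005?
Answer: 3*I*√2865 ≈ 160.58*I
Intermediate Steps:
l(H, d) = -8 - H - 3/H (l(H, d) = -8 + (-3/H + H/(-1)) = -8 + (-3/H + H*(-1)) = -8 + (-3/H - H) = -8 + (-H - 3/H) = -8 - H - 3/H)
A = 220 (A = (-8 - 1*(-1) - 3/(-1))*(-55) = (-8 + 1 - 3*(-1))*(-55) = (-8 + 1 + 3)*(-55) = -4*(-55) = 220)
√(A + f) = √(220 - 26005) = √(-25785) = 3*I*√2865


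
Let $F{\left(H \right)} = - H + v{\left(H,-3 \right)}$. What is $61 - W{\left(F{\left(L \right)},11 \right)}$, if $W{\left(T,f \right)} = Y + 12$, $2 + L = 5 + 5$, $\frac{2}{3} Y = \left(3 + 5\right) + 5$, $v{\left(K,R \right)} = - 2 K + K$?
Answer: $\frac{59}{2} \approx 29.5$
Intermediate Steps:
$v{\left(K,R \right)} = - K$
$Y = \frac{39}{2}$ ($Y = \frac{3 \left(\left(3 + 5\right) + 5\right)}{2} = \frac{3 \left(8 + 5\right)}{2} = \frac{3}{2} \cdot 13 = \frac{39}{2} \approx 19.5$)
$L = 8$ ($L = -2 + \left(5 + 5\right) = -2 + 10 = 8$)
$F{\left(H \right)} = - 2 H$ ($F{\left(H \right)} = - H - H = - 2 H$)
$W{\left(T,f \right)} = \frac{63}{2}$ ($W{\left(T,f \right)} = \frac{39}{2} + 12 = \frac{63}{2}$)
$61 - W{\left(F{\left(L \right)},11 \right)} = 61 - \frac{63}{2} = \frac{59}{2}$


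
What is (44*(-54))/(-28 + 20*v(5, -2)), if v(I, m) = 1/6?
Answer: 3564/37 ≈ 96.324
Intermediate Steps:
v(I, m) = ⅙
(44*(-54))/(-28 + 20*v(5, -2)) = (44*(-54))/(-28 + 20*(⅙)) = -2376/(-28 + 10/3) = -2376/(-74/3) = -2376*(-3/74) = 3564/37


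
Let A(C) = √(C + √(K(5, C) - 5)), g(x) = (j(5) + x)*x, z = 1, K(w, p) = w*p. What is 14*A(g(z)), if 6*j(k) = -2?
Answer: 14*√(6 + 3*I*√15)/3 ≈ 14.413 + 8.7782*I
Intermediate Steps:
K(w, p) = p*w
j(k) = -⅓ (j(k) = (⅙)*(-2) = -⅓)
g(x) = x*(-⅓ + x) (g(x) = (-⅓ + x)*x = x*(-⅓ + x))
A(C) = √(C + √(-5 + 5*C)) (A(C) = √(C + √(C*5 - 5)) = √(C + √(5*C - 5)) = √(C + √(-5 + 5*C)))
14*A(g(z)) = 14*√(1*(-⅓ + 1) + √5*√(-1 + 1*(-⅓ + 1))) = 14*√(1*(⅔) + √5*√(-1 + 1*(⅔))) = 14*√(⅔ + √5*√(-1 + ⅔)) = 14*√(⅔ + √5*√(-⅓)) = 14*√(⅔ + √5*(I*√3/3)) = 14*√(⅔ + I*√15/3)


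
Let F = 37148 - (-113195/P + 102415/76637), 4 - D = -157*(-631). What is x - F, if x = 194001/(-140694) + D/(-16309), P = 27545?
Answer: -11995155646412759890001/322918497496285306 ≈ -37146.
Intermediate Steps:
D = -99063 (D = 4 - (-157)*(-631) = 4 - 1*99067 = 4 - 99067 = -99063)
F = 15684805000292/422193233 (F = 37148 - (-113195/27545 + 102415/76637) = 37148 - (-113195*1/27545 + 102415*(1/76637)) = 37148 - (-22639/5509 + 102415/76637) = 37148 - 1*(-1170780808/422193233) = 37148 + 1170780808/422193233 = 15684805000292/422193233 ≈ 37151.)
x = 3591202471/764859482 (x = 194001/(-140694) - 99063/(-16309) = 194001*(-1/140694) - 99063*(-1/16309) = -64667/46898 + 99063/16309 = 3591202471/764859482 ≈ 4.6952)
x - F = 3591202471/764859482 - 1*15684805000292/422193233 = 3591202471/764859482 - 15684805000292/422193233 = -11995155646412759890001/322918497496285306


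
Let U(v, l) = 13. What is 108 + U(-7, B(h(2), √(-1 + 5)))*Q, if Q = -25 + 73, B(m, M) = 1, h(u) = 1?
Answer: 732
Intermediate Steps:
Q = 48
108 + U(-7, B(h(2), √(-1 + 5)))*Q = 108 + 13*48 = 108 + 624 = 732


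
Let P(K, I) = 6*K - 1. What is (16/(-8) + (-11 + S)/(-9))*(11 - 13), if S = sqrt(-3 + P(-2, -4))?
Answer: 14/9 + 8*I/9 ≈ 1.5556 + 0.88889*I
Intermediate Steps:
P(K, I) = -1 + 6*K
S = 4*I (S = sqrt(-3 + (-1 + 6*(-2))) = sqrt(-3 + (-1 - 12)) = sqrt(-3 - 13) = sqrt(-16) = 4*I ≈ 4.0*I)
(16/(-8) + (-11 + S)/(-9))*(11 - 13) = (16/(-8) + (-11 + 4*I)/(-9))*(11 - 13) = (16*(-1/8) + (-11 + 4*I)*(-1/9))*(-2) = (-2 + (11/9 - 4*I/9))*(-2) = (-7/9 - 4*I/9)*(-2) = 14/9 + 8*I/9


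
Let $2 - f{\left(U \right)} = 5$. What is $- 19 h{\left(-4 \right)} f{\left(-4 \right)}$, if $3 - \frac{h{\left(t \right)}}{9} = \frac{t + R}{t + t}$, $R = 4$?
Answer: $1539$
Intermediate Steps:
$f{\left(U \right)} = -3$ ($f{\left(U \right)} = 2 - 5 = -3$)
$h{\left(t \right)} = 27 - \frac{9 \left(4 + t\right)}{2 t}$ ($h{\left(t \right)} = 27 - 9 \frac{t + 4}{t + t} = 27 - 9 \frac{4 + t}{2 t} = 27 - \frac{9 \left(4 + t\right)}{2 t}$)
$- 19 h{\left(-4 \right)} f{\left(-4 \right)} = - 19 \left(\frac{45}{2} - \frac{18}{-4}\right) \left(-3\right) = - 19 \left(\frac{45}{2} - - \frac{9}{2}\right) \left(-3\right) = - 19 \left(\frac{45}{2} + \frac{9}{2}\right) \left(-3\right) = \left(-19\right) 27 \left(-3\right) = \left(-513\right) \left(-3\right) = 1539$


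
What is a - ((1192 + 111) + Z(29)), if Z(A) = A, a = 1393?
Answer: 61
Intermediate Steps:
a - ((1192 + 111) + Z(29)) = 1393 - ((1192 + 111) + 29) = 1393 - (1303 + 29) = 1393 - 1*1332 = 1393 - 1332 = 61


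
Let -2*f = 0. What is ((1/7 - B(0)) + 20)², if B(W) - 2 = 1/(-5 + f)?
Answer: 412164/1225 ≈ 336.46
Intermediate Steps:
f = 0 (f = -½*0 = 0)
B(W) = 9/5 (B(W) = 2 + 1/(-5 + 0) = 2 + 1/(-5) = 2 - ⅕ = 9/5)
((1/7 - B(0)) + 20)² = ((1/7 - 1*9/5) + 20)² = ((⅐ - 9/5) + 20)² = (-58/35 + 20)² = (642/35)² = 412164/1225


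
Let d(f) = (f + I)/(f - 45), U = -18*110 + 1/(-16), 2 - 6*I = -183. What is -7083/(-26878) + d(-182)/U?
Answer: 152619005395/579886426158 ≈ 0.26319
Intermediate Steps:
I = 185/6 (I = 1/3 - 1/6*(-183) = 1/3 + 61/2 = 185/6 ≈ 30.833)
U = -31681/16 (U = -1980 - 1/16 = -31681/16 ≈ -1980.1)
d(f) = (185/6 + f)/(-45 + f) (d(f) = (f + 185/6)/(f - 45) = (185/6 + f)/(-45 + f))
-7083/(-26878) + d(-182)/U = -7083/(-26878) + ((185/6 - 182)/(-45 - 182))/(-31681/16) = -7083*(-1/26878) + (-907/6/(-227))*(-16/31681) = 7083/26878 - 1/227*(-907/6)*(-16/31681) = 7083/26878 + (907/1362)*(-16/31681) = 7083/26878 - 7256/21574761 = 152619005395/579886426158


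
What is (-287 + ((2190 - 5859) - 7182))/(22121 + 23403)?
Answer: -5569/22762 ≈ -0.24466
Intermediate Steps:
(-287 + ((2190 - 5859) - 7182))/(22121 + 23403) = (-287 + (-3669 - 7182))/45524 = (-287 - 10851)*(1/45524) = -11138*1/45524 = -5569/22762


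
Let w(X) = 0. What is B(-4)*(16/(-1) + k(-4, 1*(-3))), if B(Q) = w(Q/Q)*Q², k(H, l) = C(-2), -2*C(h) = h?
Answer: 0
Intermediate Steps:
C(h) = -h/2
k(H, l) = 1 (k(H, l) = -½*(-2) = 1)
B(Q) = 0 (B(Q) = 0*Q² = 0)
B(-4)*(16/(-1) + k(-4, 1*(-3))) = 0*(16/(-1) + 1) = 0*(16*(-1) + 1) = 0*(-16 + 1) = 0*(-15) = 0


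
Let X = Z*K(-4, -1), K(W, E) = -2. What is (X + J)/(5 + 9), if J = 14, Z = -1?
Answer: 8/7 ≈ 1.1429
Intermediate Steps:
X = 2 (X = -1*(-2) = 2)
(X + J)/(5 + 9) = (2 + 14)/(5 + 9) = 16/14 = (1/14)*16 = 8/7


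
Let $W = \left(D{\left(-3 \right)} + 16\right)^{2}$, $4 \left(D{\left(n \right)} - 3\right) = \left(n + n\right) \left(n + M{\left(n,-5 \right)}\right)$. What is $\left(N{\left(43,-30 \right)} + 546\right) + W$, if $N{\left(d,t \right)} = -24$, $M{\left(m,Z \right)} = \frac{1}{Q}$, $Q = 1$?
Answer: $1006$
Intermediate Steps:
$M{\left(m,Z \right)} = 1$ ($M{\left(m,Z \right)} = 1^{-1} = 1$)
$D{\left(n \right)} = 3 + \frac{n \left(1 + n\right)}{2}$ ($D{\left(n \right)} = 3 + \frac{\left(n + n\right) \left(n + 1\right)}{4} = 3 + \frac{2 n \left(1 + n\right)}{4} = 3 + \frac{n \left(1 + n\right)}{2}$)
$W = 484$ ($W = \left(\left(3 + \frac{1}{2} \left(-3\right) + \frac{\left(-3\right)^{2}}{2}\right) + 16\right)^{2} = \left(\left(3 - \frac{3}{2} + \frac{1}{2} \cdot 9\right) + 16\right)^{2} = \left(\left(3 - \frac{3}{2} + \frac{9}{2}\right) + 16\right)^{2} = \left(6 + 16\right)^{2} = 22^{2} = 484$)
$\left(N{\left(43,-30 \right)} + 546\right) + W = \left(-24 + 546\right) + 484 = 522 + 484 = 1006$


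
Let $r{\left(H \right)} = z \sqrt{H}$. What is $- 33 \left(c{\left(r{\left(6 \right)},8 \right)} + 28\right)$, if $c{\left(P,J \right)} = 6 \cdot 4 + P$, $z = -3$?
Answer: $-1716 + 99 \sqrt{6} \approx -1473.5$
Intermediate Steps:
$r{\left(H \right)} = - 3 \sqrt{H}$
$c{\left(P,J \right)} = 24 + P$
$- 33 \left(c{\left(r{\left(6 \right)},8 \right)} + 28\right) = - 33 \left(\left(24 - 3 \sqrt{6}\right) + 28\right) = - 33 \left(52 - 3 \sqrt{6}\right) = -1716 + 99 \sqrt{6}$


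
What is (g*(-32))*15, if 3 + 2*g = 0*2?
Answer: 720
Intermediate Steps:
g = -3/2 (g = -3/2 + (0*2)/2 = -3/2 + (1/2)*0 = -3/2 + 0 = -3/2 ≈ -1.5000)
(g*(-32))*15 = -3/2*(-32)*15 = 48*15 = 720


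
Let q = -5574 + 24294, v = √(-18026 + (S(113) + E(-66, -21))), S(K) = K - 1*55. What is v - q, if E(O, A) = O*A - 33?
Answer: -18720 + I*√16615 ≈ -18720.0 + 128.9*I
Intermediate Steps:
S(K) = -55 + K (S(K) = K - 55 = -55 + K)
E(O, A) = -33 + A*O (E(O, A) = A*O - 33 = -33 + A*O)
v = I*√16615 (v = √(-18026 + ((-55 + 113) + (-33 - 21*(-66)))) = √(-18026 + (58 + (-33 + 1386))) = √(-18026 + (58 + 1353)) = √(-18026 + 1411) = √(-16615) = I*√16615 ≈ 128.9*I)
q = 18720
v - q = I*√16615 - 1*18720 = I*√16615 - 18720 = -18720 + I*√16615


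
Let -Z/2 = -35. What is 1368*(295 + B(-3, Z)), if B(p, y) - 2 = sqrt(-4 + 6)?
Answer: 406296 + 1368*sqrt(2) ≈ 4.0823e+5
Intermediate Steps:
Z = 70 (Z = -2*(-35) = 70)
B(p, y) = 2 + sqrt(2) (B(p, y) = 2 + sqrt(-4 + 6) = 2 + sqrt(2))
1368*(295 + B(-3, Z)) = 1368*(295 + (2 + sqrt(2))) = 1368*(297 + sqrt(2)) = 406296 + 1368*sqrt(2)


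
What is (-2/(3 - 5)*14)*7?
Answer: 98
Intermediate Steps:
(-2/(3 - 5)*14)*7 = (-2/(-2)*14)*7 = (-2*(-½)*14)*7 = (1*14)*7 = 14*7 = 98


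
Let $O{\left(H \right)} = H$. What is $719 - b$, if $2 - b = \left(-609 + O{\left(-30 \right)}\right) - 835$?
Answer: $-757$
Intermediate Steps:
$b = 1476$ ($b = 2 - \left(\left(-609 - 30\right) - 835\right) = 2 - \left(-639 - 835\right) = 2 - -1474 = 2 + 1474 = 1476$)
$719 - b = 719 - 1476 = -757$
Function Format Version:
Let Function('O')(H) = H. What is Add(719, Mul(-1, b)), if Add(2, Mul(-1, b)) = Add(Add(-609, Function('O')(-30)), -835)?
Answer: -757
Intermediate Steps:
b = 1476 (b = Add(2, Mul(-1, Add(Add(-609, -30), -835))) = Add(2, Mul(-1, Add(-639, -835))) = Add(2, Mul(-1, -1474)) = Add(2, 1474) = 1476)
Add(719, Mul(-1, b)) = Add(719, Mul(-1, 1476)) = Add(719, -1476) = -757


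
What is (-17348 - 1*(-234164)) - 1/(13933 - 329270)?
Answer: 68370106993/315337 ≈ 2.1682e+5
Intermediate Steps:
(-17348 - 1*(-234164)) - 1/(13933 - 329270) = (-17348 + 234164) - 1/(-315337) = 216816 - 1*(-1/315337) = 216816 + 1/315337 = 68370106993/315337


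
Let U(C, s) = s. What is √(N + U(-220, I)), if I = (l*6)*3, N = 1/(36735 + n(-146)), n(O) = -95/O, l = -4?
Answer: I*√2071159366912670/5363405 ≈ 8.4853*I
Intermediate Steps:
N = 146/5363405 (N = 1/(36735 - 95/(-146)) = 1/(36735 - 95*(-1/146)) = 1/(36735 + 95/146) = 1/(5363405/146) = 146/5363405 ≈ 2.7222e-5)
I = -72 (I = -4*6*3 = -24*3 = -72)
√(N + U(-220, I)) = √(146/5363405 - 72) = √(-386165014/5363405) = I*√2071159366912670/5363405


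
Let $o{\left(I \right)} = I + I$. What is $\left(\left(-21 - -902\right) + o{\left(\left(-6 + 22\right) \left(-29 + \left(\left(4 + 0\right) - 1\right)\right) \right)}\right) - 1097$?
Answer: $-1048$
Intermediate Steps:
$o{\left(I \right)} = 2 I$
$\left(\left(-21 - -902\right) + o{\left(\left(-6 + 22\right) \left(-29 + \left(\left(4 + 0\right) - 1\right)\right) \right)}\right) - 1097 = \left(\left(-21 - -902\right) + 2 \left(-6 + 22\right) \left(-29 + \left(\left(4 + 0\right) - 1\right)\right)\right) - 1097 = \left(\left(-21 + 902\right) + 2 \cdot 16 \left(-29 + \left(4 - 1\right)\right)\right) - 1097 = \left(881 + 2 \cdot 16 \left(-29 + 3\right)\right) - 1097 = \left(881 + 2 \cdot 16 \left(-26\right)\right) - 1097 = \left(881 + 2 \left(-416\right)\right) - 1097 = \left(881 - 832\right) - 1097 = 49 - 1097 = -1048$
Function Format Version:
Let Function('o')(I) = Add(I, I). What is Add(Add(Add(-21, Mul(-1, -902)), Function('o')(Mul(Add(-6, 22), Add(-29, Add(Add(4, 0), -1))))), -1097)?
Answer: -1048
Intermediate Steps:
Function('o')(I) = Mul(2, I)
Add(Add(Add(-21, Mul(-1, -902)), Function('o')(Mul(Add(-6, 22), Add(-29, Add(Add(4, 0), -1))))), -1097) = Add(Add(Add(-21, Mul(-1, -902)), Mul(2, Mul(Add(-6, 22), Add(-29, Add(Add(4, 0), -1))))), -1097) = Add(Add(Add(-21, 902), Mul(2, Mul(16, Add(-29, Add(4, -1))))), -1097) = Add(Add(881, Mul(2, Mul(16, Add(-29, 3)))), -1097) = Add(Add(881, Mul(2, Mul(16, -26))), -1097) = Add(Add(881, Mul(2, -416)), -1097) = Add(Add(881, -832), -1097) = Add(49, -1097) = -1048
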